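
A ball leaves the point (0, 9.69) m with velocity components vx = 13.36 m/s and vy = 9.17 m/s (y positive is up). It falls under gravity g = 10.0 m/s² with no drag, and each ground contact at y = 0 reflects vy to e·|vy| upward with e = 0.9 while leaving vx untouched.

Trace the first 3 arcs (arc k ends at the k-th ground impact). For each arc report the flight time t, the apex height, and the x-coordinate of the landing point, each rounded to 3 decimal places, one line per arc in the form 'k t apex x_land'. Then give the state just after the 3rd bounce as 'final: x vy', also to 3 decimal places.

Arc 1: start y=9.690, vy=9.170 → t=2.584, apex=13.894, x_land=34.522, impact vy=-16.670
  bounce: vy ← 0.9·16.670 = 15.003
Arc 2: start y=0.000, vy=15.003 → t=3.001, apex=11.255, x_land=74.610, impact vy=-15.003
  bounce: vy ← 0.9·15.003 = 13.503
Arc 3: start y=0.000, vy=13.503 → t=2.701, apex=9.116, x_land=110.689, impact vy=-13.503
  bounce: vy ← 0.9·13.503 = 12.152

1 2.584 13.894 34.522
2 3.001 11.255 74.610
3 2.701 9.116 110.689
final: 110.689 12.152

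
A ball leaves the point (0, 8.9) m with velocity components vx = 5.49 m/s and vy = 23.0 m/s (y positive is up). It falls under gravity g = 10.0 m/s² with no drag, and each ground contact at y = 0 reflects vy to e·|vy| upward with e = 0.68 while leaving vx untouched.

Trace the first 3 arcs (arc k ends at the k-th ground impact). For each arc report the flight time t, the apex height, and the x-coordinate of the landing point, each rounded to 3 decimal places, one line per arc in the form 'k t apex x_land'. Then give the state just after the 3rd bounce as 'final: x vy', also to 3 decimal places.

Arc 1: start y=8.900, vy=23.000 → t=4.959, apex=35.350, x_land=27.225, impact vy=-26.589
  bounce: vy ← 0.68·26.589 = 18.081
Arc 2: start y=0.000, vy=18.081 → t=3.616, apex=16.346, x_land=47.077, impact vy=-18.081
  bounce: vy ← 0.68·18.081 = 12.295
Arc 3: start y=0.000, vy=12.295 → t=2.459, apex=7.558, x_land=60.577, impact vy=-12.295
  bounce: vy ← 0.68·12.295 = 8.361

1 4.959 35.350 27.225
2 3.616 16.346 47.077
3 2.459 7.558 60.577
final: 60.577 8.361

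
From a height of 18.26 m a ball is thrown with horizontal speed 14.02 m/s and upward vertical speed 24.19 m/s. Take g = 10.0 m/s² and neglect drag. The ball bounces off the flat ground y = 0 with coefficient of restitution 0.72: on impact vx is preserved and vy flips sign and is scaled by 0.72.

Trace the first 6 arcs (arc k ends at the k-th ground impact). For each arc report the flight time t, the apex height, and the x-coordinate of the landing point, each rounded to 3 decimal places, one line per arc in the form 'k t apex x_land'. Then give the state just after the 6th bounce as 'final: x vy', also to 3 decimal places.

Arc 1: start y=18.260, vy=24.190 → t=5.502, apex=47.518, x_land=77.135, impact vy=-30.828
  bounce: vy ← 0.72·30.828 = 22.196
Arc 2: start y=0.000, vy=22.196 → t=4.439, apex=24.633, x_land=139.373, impact vy=-22.196
  bounce: vy ← 0.72·22.196 = 15.981
Arc 3: start y=0.000, vy=15.981 → t=3.196, apex=12.770, x_land=184.184, impact vy=-15.981
  bounce: vy ← 0.72·15.981 = 11.506
Arc 4: start y=0.000, vy=11.506 → t=2.301, apex=6.620, x_land=216.448, impact vy=-11.506
  bounce: vy ← 0.72·11.506 = 8.285
Arc 5: start y=0.000, vy=8.285 → t=1.657, apex=3.432, x_land=239.678, impact vy=-8.285
  bounce: vy ← 0.72·8.285 = 5.965
Arc 6: start y=0.000, vy=5.965 → t=1.193, apex=1.779, x_land=256.404, impact vy=-5.965
  bounce: vy ← 0.72·5.965 = 4.295

1 5.502 47.518 77.135
2 4.439 24.633 139.373
3 3.196 12.770 184.184
4 2.301 6.620 216.448
5 1.657 3.432 239.678
6 1.193 1.779 256.404
final: 256.404 4.295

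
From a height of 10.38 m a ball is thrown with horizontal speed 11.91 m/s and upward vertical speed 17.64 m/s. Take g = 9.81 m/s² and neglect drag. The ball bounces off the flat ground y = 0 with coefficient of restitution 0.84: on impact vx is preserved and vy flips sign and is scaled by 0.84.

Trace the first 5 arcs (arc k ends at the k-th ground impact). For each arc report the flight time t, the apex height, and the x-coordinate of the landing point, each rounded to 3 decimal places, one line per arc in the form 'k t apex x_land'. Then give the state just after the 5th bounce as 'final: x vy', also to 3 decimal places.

1 4.111 26.240 48.963
2 3.886 18.515 95.242
3 3.264 13.064 134.116
4 2.742 9.218 166.770
5 2.303 6.504 194.200
final: 194.200 9.489

Arc 1: start y=10.380, vy=17.640 → t=4.111, apex=26.240, x_land=48.963, impact vy=-22.690
  bounce: vy ← 0.84·22.690 = 19.059
Arc 2: start y=0.000, vy=19.059 → t=3.886, apex=18.515, x_land=95.242, impact vy=-19.059
  bounce: vy ← 0.84·19.059 = 16.010
Arc 3: start y=0.000, vy=16.010 → t=3.264, apex=13.064, x_land=134.116, impact vy=-16.010
  bounce: vy ← 0.84·16.010 = 13.448
Arc 4: start y=0.000, vy=13.448 → t=2.742, apex=9.218, x_land=166.770, impact vy=-13.448
  bounce: vy ← 0.84·13.448 = 11.297
Arc 5: start y=0.000, vy=11.297 → t=2.303, apex=6.504, x_land=194.200, impact vy=-11.297
  bounce: vy ← 0.84·11.297 = 9.489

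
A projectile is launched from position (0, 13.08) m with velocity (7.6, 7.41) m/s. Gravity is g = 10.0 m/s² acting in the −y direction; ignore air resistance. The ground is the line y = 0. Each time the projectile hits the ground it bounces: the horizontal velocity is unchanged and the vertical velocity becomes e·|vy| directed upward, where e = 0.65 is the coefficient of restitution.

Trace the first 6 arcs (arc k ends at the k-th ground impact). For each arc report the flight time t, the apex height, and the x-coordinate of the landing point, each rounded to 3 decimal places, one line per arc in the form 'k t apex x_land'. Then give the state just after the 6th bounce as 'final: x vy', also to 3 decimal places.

1 2.520 15.825 19.153
2 2.313 6.686 36.730
3 1.503 2.825 48.155
4 0.977 1.194 55.581
5 0.635 0.504 60.408
6 0.413 0.213 63.546
final: 63.546 1.342

Arc 1: start y=13.080, vy=7.410 → t=2.520, apex=15.825, x_land=19.153, impact vy=-17.791
  bounce: vy ← 0.65·17.791 = 11.564
Arc 2: start y=0.000, vy=11.564 → t=2.313, apex=6.686, x_land=36.730, impact vy=-11.564
  bounce: vy ← 0.65·11.564 = 7.517
Arc 3: start y=0.000, vy=7.517 → t=1.503, apex=2.825, x_land=48.155, impact vy=-7.517
  bounce: vy ← 0.65·7.517 = 4.886
Arc 4: start y=0.000, vy=4.886 → t=0.977, apex=1.194, x_land=55.581, impact vy=-4.886
  bounce: vy ← 0.65·4.886 = 3.176
Arc 5: start y=0.000, vy=3.176 → t=0.635, apex=0.504, x_land=60.408, impact vy=-3.176
  bounce: vy ← 0.65·3.176 = 2.064
Arc 6: start y=0.000, vy=2.064 → t=0.413, apex=0.213, x_land=63.546, impact vy=-2.064
  bounce: vy ← 0.65·2.064 = 1.342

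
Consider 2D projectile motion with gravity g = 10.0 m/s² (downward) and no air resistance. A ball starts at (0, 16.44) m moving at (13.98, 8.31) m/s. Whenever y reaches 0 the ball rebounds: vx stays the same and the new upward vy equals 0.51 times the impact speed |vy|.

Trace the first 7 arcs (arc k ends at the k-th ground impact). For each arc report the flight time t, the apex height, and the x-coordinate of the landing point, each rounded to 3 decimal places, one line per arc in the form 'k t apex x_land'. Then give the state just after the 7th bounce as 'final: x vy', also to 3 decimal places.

Arc 1: start y=16.440, vy=8.310 → t=2.826, apex=19.893, x_land=39.502, impact vy=-19.946
  bounce: vy ← 0.51·19.946 = 10.173
Arc 2: start y=0.000, vy=10.173 → t=2.035, apex=5.174, x_land=67.945, impact vy=-10.173
  bounce: vy ← 0.51·10.173 = 5.188
Arc 3: start y=0.000, vy=5.188 → t=1.038, apex=1.346, x_land=82.451, impact vy=-5.188
  bounce: vy ← 0.51·5.188 = 2.646
Arc 4: start y=0.000, vy=2.646 → t=0.529, apex=0.350, x_land=89.849, impact vy=-2.646
  bounce: vy ← 0.51·2.646 = 1.349
Arc 5: start y=0.000, vy=1.349 → t=0.270, apex=0.091, x_land=93.622, impact vy=-1.349
  bounce: vy ← 0.51·1.349 = 0.688
Arc 6: start y=0.000, vy=0.688 → t=0.138, apex=0.024, x_land=95.546, impact vy=-0.688
  bounce: vy ← 0.51·0.688 = 0.351
Arc 7: start y=0.000, vy=0.351 → t=0.070, apex=0.006, x_land=96.527, impact vy=-0.351
  bounce: vy ← 0.51·0.351 = 0.179

1 2.826 19.893 39.502
2 2.035 5.174 67.945
3 1.038 1.346 82.451
4 0.529 0.350 89.849
5 0.270 0.091 93.622
6 0.138 0.024 95.546
7 0.070 0.006 96.527
final: 96.527 0.179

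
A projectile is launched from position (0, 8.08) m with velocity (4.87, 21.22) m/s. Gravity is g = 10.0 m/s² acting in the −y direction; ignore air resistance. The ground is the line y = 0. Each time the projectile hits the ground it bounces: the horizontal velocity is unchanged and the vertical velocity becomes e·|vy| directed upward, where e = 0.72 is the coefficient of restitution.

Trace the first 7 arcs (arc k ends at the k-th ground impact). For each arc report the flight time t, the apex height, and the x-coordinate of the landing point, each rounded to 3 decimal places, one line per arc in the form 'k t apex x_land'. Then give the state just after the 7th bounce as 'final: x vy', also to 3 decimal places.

Arc 1: start y=8.080, vy=21.220 → t=4.596, apex=30.594, x_land=22.381, impact vy=-24.736
  bounce: vy ← 0.72·24.736 = 17.810
Arc 2: start y=0.000, vy=17.810 → t=3.562, apex=15.860, x_land=39.728, impact vy=-17.810
  bounce: vy ← 0.72·17.810 = 12.823
Arc 3: start y=0.000, vy=12.823 → t=2.565, apex=8.222, x_land=52.218, impact vy=-12.823
  bounce: vy ← 0.72·12.823 = 9.233
Arc 4: start y=0.000, vy=9.233 → t=1.847, apex=4.262, x_land=61.211, impact vy=-9.233
  bounce: vy ← 0.72·9.233 = 6.648
Arc 5: start y=0.000, vy=6.648 → t=1.330, apex=2.210, x_land=67.685, impact vy=-6.648
  bounce: vy ← 0.72·6.648 = 4.786
Arc 6: start y=0.000, vy=4.786 → t=0.957, apex=1.145, x_land=72.347, impact vy=-4.786
  bounce: vy ← 0.72·4.786 = 3.446
Arc 7: start y=0.000, vy=3.446 → t=0.689, apex=0.594, x_land=75.704, impact vy=-3.446
  bounce: vy ← 0.72·3.446 = 2.481

1 4.596 30.594 22.381
2 3.562 15.860 39.728
3 2.565 8.222 52.218
4 1.847 4.262 61.211
5 1.330 2.210 67.685
6 0.957 1.145 72.347
7 0.689 0.594 75.704
final: 75.704 2.481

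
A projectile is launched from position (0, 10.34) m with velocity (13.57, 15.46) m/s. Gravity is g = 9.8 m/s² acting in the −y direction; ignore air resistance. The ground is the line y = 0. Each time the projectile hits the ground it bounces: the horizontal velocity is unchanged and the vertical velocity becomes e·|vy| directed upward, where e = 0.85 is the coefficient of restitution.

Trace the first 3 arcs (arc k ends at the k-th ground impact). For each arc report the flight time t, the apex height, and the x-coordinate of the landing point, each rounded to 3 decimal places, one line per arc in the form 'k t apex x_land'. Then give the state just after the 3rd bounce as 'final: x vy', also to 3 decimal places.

1 3.722 22.534 50.508
2 3.646 16.281 99.980
3 3.099 11.763 142.030
final: 142.030 12.906

Arc 1: start y=10.340, vy=15.460 → t=3.722, apex=22.534, x_land=50.508, impact vy=-21.016
  bounce: vy ← 0.85·21.016 = 17.864
Arc 2: start y=0.000, vy=17.864 → t=3.646, apex=16.281, x_land=99.980, impact vy=-17.864
  bounce: vy ← 0.85·17.864 = 15.184
Arc 3: start y=0.000, vy=15.184 → t=3.099, apex=11.763, x_land=142.030, impact vy=-15.184
  bounce: vy ← 0.85·15.184 = 12.906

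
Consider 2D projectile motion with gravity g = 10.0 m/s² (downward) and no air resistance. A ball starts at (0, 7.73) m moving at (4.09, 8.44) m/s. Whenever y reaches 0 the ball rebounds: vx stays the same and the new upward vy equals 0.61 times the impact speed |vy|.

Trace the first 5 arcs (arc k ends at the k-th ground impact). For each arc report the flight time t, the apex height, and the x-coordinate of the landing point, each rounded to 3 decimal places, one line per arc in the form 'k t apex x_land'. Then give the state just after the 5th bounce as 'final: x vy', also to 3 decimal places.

Arc 1: start y=7.730, vy=8.440 → t=2.347, apex=11.292, x_land=9.598, impact vy=-15.028
  bounce: vy ← 0.61·15.028 = 9.167
Arc 2: start y=0.000, vy=9.167 → t=1.833, apex=4.202, x_land=17.097, impact vy=-9.167
  bounce: vy ← 0.61·9.167 = 5.592
Arc 3: start y=0.000, vy=5.592 → t=1.118, apex=1.563, x_land=21.671, impact vy=-5.592
  bounce: vy ← 0.61·5.592 = 3.411
Arc 4: start y=0.000, vy=3.411 → t=0.682, apex=0.582, x_land=24.461, impact vy=-3.411
  bounce: vy ← 0.61·3.411 = 2.081
Arc 5: start y=0.000, vy=2.081 → t=0.416, apex=0.216, x_land=26.163, impact vy=-2.081
  bounce: vy ← 0.61·2.081 = 1.269

1 2.347 11.292 9.598
2 1.833 4.202 17.097
3 1.118 1.563 21.671
4 0.682 0.582 24.461
5 0.416 0.216 26.163
final: 26.163 1.269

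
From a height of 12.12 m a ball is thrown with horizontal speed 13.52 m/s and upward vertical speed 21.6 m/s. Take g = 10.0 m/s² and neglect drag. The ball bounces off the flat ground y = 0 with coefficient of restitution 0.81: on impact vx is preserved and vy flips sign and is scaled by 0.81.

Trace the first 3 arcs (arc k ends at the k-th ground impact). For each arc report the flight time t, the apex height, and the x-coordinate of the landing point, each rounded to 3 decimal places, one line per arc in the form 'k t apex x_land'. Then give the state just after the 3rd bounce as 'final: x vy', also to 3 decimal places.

Arc 1: start y=12.120, vy=21.600 → t=4.823, apex=35.448, x_land=65.202, impact vy=-26.626
  bounce: vy ← 0.81·26.626 = 21.567
Arc 2: start y=0.000, vy=21.567 → t=4.313, apex=23.257, x_land=123.520, impact vy=-21.567
  bounce: vy ← 0.81·21.567 = 17.470
Arc 3: start y=0.000, vy=17.470 → t=3.494, apex=15.259, x_land=170.758, impact vy=-17.470
  bounce: vy ← 0.81·17.470 = 14.150

1 4.823 35.448 65.202
2 4.313 23.257 123.520
3 3.494 15.259 170.758
final: 170.758 14.150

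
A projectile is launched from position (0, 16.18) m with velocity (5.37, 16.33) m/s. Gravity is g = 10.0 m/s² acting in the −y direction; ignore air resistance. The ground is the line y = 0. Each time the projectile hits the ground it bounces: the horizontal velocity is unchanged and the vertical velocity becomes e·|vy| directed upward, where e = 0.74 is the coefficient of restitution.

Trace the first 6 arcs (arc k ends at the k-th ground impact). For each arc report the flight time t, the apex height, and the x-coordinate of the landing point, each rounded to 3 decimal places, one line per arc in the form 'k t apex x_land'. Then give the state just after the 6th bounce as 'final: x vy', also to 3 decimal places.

Arc 1: start y=16.180, vy=16.330 → t=4.063, apex=29.513, x_land=21.816, impact vy=-24.295
  bounce: vy ← 0.74·24.295 = 17.979
Arc 2: start y=0.000, vy=17.979 → t=3.596, apex=16.162, x_land=41.125, impact vy=-17.979
  bounce: vy ← 0.74·17.979 = 13.304
Arc 3: start y=0.000, vy=13.304 → t=2.661, apex=8.850, x_land=55.414, impact vy=-13.304
  bounce: vy ← 0.74·13.304 = 9.845
Arc 4: start y=0.000, vy=9.845 → t=1.969, apex=4.846, x_land=65.987, impact vy=-9.845
  bounce: vy ← 0.74·9.845 = 7.285
Arc 5: start y=0.000, vy=7.285 → t=1.457, apex=2.654, x_land=73.812, impact vy=-7.285
  bounce: vy ← 0.74·7.285 = 5.391
Arc 6: start y=0.000, vy=5.391 → t=1.078, apex=1.453, x_land=79.602, impact vy=-5.391
  bounce: vy ← 0.74·5.391 = 3.989

1 4.063 29.513 21.816
2 3.596 16.162 41.125
3 2.661 8.850 55.414
4 1.969 4.846 65.987
5 1.457 2.654 73.812
6 1.078 1.453 79.602
final: 79.602 3.989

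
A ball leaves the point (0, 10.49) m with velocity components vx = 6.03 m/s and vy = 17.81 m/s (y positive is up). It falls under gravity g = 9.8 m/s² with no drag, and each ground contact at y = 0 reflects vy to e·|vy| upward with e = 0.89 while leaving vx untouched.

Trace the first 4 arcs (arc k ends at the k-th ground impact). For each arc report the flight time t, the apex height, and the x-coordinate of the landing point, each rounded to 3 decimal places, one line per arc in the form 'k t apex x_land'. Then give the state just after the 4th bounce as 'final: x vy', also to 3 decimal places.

1 4.150 26.673 25.027
2 4.153 21.128 50.070
3 3.696 16.736 72.358
4 3.290 13.256 92.194
final: 92.194 14.346

Arc 1: start y=10.490, vy=17.810 → t=4.150, apex=26.673, x_land=25.027, impact vy=-22.865
  bounce: vy ← 0.89·22.865 = 20.350
Arc 2: start y=0.000, vy=20.350 → t=4.153, apex=21.128, x_land=50.070, impact vy=-20.350
  bounce: vy ← 0.89·20.350 = 18.111
Arc 3: start y=0.000, vy=18.111 → t=3.696, apex=16.736, x_land=72.358, impact vy=-18.111
  bounce: vy ← 0.89·18.111 = 16.119
Arc 4: start y=0.000, vy=16.119 → t=3.290, apex=13.256, x_land=92.194, impact vy=-16.119
  bounce: vy ← 0.89·16.119 = 14.346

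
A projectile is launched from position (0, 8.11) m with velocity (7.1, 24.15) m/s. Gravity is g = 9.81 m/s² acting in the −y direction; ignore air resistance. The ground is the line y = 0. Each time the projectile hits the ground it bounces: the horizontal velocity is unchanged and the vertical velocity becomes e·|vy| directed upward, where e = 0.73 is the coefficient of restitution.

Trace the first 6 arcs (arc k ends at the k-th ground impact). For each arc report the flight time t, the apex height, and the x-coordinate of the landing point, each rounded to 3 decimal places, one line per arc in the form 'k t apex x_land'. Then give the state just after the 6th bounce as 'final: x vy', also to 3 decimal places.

Arc 1: start y=8.110, vy=24.150 → t=5.239, apex=37.836, x_land=37.198, impact vy=-27.246
  bounce: vy ← 0.73·27.246 = 19.890
Arc 2: start y=0.000, vy=19.890 → t=4.055, apex=20.163, x_land=65.988, impact vy=-19.890
  bounce: vy ← 0.73·19.890 = 14.519
Arc 3: start y=0.000, vy=14.519 → t=2.960, apex=10.745, x_land=87.005, impact vy=-14.519
  bounce: vy ← 0.73·14.519 = 10.599
Arc 4: start y=0.000, vy=10.599 → t=2.161, apex=5.726, x_land=102.347, impact vy=-10.599
  bounce: vy ← 0.73·10.599 = 7.737
Arc 5: start y=0.000, vy=7.737 → t=1.577, apex=3.051, x_land=113.547, impact vy=-7.737
  bounce: vy ← 0.73·7.737 = 5.648
Arc 6: start y=0.000, vy=5.648 → t=1.152, apex=1.626, x_land=121.723, impact vy=-5.648
  bounce: vy ← 0.73·5.648 = 4.123

1 5.239 37.836 37.198
2 4.055 20.163 65.988
3 2.960 10.745 87.005
4 2.161 5.726 102.347
5 1.577 3.051 113.547
6 1.152 1.626 121.723
final: 121.723 4.123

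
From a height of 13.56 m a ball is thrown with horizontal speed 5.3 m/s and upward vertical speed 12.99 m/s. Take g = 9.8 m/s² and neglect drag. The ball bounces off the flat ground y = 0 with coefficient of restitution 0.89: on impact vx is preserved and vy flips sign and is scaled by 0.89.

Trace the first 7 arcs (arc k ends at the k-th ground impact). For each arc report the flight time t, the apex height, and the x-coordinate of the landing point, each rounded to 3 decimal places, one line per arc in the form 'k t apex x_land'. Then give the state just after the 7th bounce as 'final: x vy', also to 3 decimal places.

1 3.453 22.169 18.299
2 3.786 17.560 38.365
3 3.370 13.909 56.224
4 2.999 11.018 72.119
5 2.669 8.727 86.265
6 2.376 6.913 98.856
7 2.114 5.476 110.061
final: 110.061 9.220

Arc 1: start y=13.560, vy=12.990 → t=3.453, apex=22.169, x_land=18.299, impact vy=-20.845
  bounce: vy ← 0.89·20.845 = 18.552
Arc 2: start y=0.000, vy=18.552 → t=3.786, apex=17.560, x_land=38.365, impact vy=-18.552
  bounce: vy ← 0.89·18.552 = 16.511
Arc 3: start y=0.000, vy=16.511 → t=3.370, apex=13.909, x_land=56.224, impact vy=-16.511
  bounce: vy ← 0.89·16.511 = 14.695
Arc 4: start y=0.000, vy=14.695 → t=2.999, apex=11.018, x_land=72.119, impact vy=-14.695
  bounce: vy ← 0.89·14.695 = 13.079
Arc 5: start y=0.000, vy=13.079 → t=2.669, apex=8.727, x_land=86.265, impact vy=-13.079
  bounce: vy ← 0.89·13.079 = 11.640
Arc 6: start y=0.000, vy=11.640 → t=2.376, apex=6.913, x_land=98.856, impact vy=-11.640
  bounce: vy ← 0.89·11.640 = 10.360
Arc 7: start y=0.000, vy=10.360 → t=2.114, apex=5.476, x_land=110.061, impact vy=-10.360
  bounce: vy ← 0.89·10.360 = 9.220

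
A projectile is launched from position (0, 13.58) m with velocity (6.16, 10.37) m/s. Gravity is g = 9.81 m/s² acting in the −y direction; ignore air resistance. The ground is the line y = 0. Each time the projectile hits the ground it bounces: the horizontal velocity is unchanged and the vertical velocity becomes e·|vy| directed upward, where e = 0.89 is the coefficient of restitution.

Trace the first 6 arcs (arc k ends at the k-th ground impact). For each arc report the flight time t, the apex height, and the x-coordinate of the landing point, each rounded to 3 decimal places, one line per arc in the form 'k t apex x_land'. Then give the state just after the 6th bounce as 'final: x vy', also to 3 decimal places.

1 3.028 19.061 18.655
2 3.509 15.098 40.270
3 3.123 11.959 59.507
4 2.779 9.473 76.628
5 2.474 7.504 91.866
6 2.202 5.944 105.428
final: 105.428 9.611

Arc 1: start y=13.580, vy=10.370 → t=3.028, apex=19.061, x_land=18.655, impact vy=-19.338
  bounce: vy ← 0.89·19.338 = 17.211
Arc 2: start y=0.000, vy=17.211 → t=3.509, apex=15.098, x_land=40.270, impact vy=-17.211
  bounce: vy ← 0.89·17.211 = 15.318
Arc 3: start y=0.000, vy=15.318 → t=3.123, apex=11.959, x_land=59.507, impact vy=-15.318
  bounce: vy ← 0.89·15.318 = 13.633
Arc 4: start y=0.000, vy=13.633 → t=2.779, apex=9.473, x_land=76.628, impact vy=-13.633
  bounce: vy ← 0.89·13.633 = 12.133
Arc 5: start y=0.000, vy=12.133 → t=2.474, apex=7.504, x_land=91.866, impact vy=-12.133
  bounce: vy ← 0.89·12.133 = 10.799
Arc 6: start y=0.000, vy=10.799 → t=2.202, apex=5.944, x_land=105.428, impact vy=-10.799
  bounce: vy ← 0.89·10.799 = 9.611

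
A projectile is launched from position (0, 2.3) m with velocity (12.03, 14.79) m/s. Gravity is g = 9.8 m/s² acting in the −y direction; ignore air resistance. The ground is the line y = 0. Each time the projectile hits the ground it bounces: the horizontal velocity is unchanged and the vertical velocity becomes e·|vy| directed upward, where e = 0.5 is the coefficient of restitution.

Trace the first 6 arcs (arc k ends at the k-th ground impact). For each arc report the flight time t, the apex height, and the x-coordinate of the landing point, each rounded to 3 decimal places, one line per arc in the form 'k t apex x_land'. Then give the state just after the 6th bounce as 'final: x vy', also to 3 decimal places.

Arc 1: start y=2.300, vy=14.790 → t=3.167, apex=13.460, x_land=38.094, impact vy=-16.243
  bounce: vy ← 0.5·16.243 = 8.121
Arc 2: start y=0.000, vy=8.121 → t=1.657, apex=3.365, x_land=58.033, impact vy=-8.121
  bounce: vy ← 0.5·8.121 = 4.061
Arc 3: start y=0.000, vy=4.061 → t=0.829, apex=0.841, x_land=68.002, impact vy=-4.061
  bounce: vy ← 0.5·4.061 = 2.030
Arc 4: start y=0.000, vy=2.030 → t=0.414, apex=0.210, x_land=72.987, impact vy=-2.030
  bounce: vy ← 0.5·2.030 = 1.015
Arc 5: start y=0.000, vy=1.015 → t=0.207, apex=0.053, x_land=75.479, impact vy=-1.015
  bounce: vy ← 0.5·1.015 = 0.508
Arc 6: start y=0.000, vy=0.508 → t=0.104, apex=0.013, x_land=76.725, impact vy=-0.508
  bounce: vy ← 0.5·0.508 = 0.254

1 3.167 13.460 38.094
2 1.657 3.365 58.033
3 0.829 0.841 68.002
4 0.414 0.210 72.987
5 0.207 0.053 75.479
6 0.104 0.013 76.725
final: 76.725 0.254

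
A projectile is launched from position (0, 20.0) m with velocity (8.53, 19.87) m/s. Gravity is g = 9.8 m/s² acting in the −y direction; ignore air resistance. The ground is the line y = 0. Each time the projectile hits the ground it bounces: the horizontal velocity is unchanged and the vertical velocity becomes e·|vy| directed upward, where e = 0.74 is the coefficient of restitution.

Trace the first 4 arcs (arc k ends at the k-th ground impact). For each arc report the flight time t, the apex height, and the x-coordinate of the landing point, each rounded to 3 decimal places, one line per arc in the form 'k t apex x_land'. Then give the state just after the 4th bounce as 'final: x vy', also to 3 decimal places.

1 4.890 40.144 41.710
2 4.236 21.983 77.845
3 3.135 12.038 104.584
4 2.320 6.592 124.371
final: 124.371 8.411

Arc 1: start y=20.000, vy=19.870 → t=4.890, apex=40.144, x_land=41.710, impact vy=-28.050
  bounce: vy ← 0.74·28.050 = 20.757
Arc 2: start y=0.000, vy=20.757 → t=4.236, apex=21.983, x_land=77.845, impact vy=-20.757
  bounce: vy ← 0.74·20.757 = 15.360
Arc 3: start y=0.000, vy=15.360 → t=3.135, apex=12.038, x_land=104.584, impact vy=-15.360
  bounce: vy ← 0.74·15.360 = 11.367
Arc 4: start y=0.000, vy=11.367 → t=2.320, apex=6.592, x_land=124.371, impact vy=-11.367
  bounce: vy ← 0.74·11.367 = 8.411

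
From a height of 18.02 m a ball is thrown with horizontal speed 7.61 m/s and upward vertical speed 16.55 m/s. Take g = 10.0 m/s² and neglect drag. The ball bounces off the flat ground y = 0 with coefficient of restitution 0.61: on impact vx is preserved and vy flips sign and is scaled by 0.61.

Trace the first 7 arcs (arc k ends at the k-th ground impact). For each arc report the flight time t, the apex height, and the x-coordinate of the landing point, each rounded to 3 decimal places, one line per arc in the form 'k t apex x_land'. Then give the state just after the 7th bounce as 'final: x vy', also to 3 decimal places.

1 4.174 31.715 31.761
2 3.073 11.801 55.143
3 1.874 4.391 69.407
4 1.143 1.634 78.107
5 0.697 0.608 83.415
6 0.425 0.226 86.652
7 0.260 0.084 88.627
final: 88.627 0.792

Arc 1: start y=18.020, vy=16.550 → t=4.174, apex=31.715, x_land=31.761, impact vy=-25.185
  bounce: vy ← 0.61·25.185 = 15.363
Arc 2: start y=0.000, vy=15.363 → t=3.073, apex=11.801, x_land=55.143, impact vy=-15.363
  bounce: vy ← 0.61·15.363 = 9.371
Arc 3: start y=0.000, vy=9.371 → t=1.874, apex=4.391, x_land=69.407, impact vy=-9.371
  bounce: vy ← 0.61·9.371 = 5.717
Arc 4: start y=0.000, vy=5.717 → t=1.143, apex=1.634, x_land=78.107, impact vy=-5.717
  bounce: vy ← 0.61·5.717 = 3.487
Arc 5: start y=0.000, vy=3.487 → t=0.697, apex=0.608, x_land=83.415, impact vy=-3.487
  bounce: vy ← 0.61·3.487 = 2.127
Arc 6: start y=0.000, vy=2.127 → t=0.425, apex=0.226, x_land=86.652, impact vy=-2.127
  bounce: vy ← 0.61·2.127 = 1.298
Arc 7: start y=0.000, vy=1.298 → t=0.260, apex=0.084, x_land=88.627, impact vy=-1.298
  bounce: vy ← 0.61·1.298 = 0.792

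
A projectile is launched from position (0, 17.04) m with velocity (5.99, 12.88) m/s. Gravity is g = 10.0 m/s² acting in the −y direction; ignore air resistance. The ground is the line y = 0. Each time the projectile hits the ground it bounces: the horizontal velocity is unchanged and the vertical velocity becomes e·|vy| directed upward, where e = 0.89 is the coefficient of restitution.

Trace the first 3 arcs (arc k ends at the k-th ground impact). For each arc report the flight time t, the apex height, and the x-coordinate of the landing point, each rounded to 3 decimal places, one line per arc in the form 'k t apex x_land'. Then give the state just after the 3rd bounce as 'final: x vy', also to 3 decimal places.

Arc 1: start y=17.040, vy=12.880 → t=3.539, apex=25.335, x_land=21.199, impact vy=-22.510
  bounce: vy ← 0.89·22.510 = 20.034
Arc 2: start y=0.000, vy=20.034 → t=4.007, apex=20.068, x_land=45.199, impact vy=-20.034
  bounce: vy ← 0.89·20.034 = 17.830
Arc 3: start y=0.000, vy=17.830 → t=3.566, apex=15.896, x_land=66.559, impact vy=-17.830
  bounce: vy ← 0.89·17.830 = 15.869

1 3.539 25.335 21.199
2 4.007 20.068 45.199
3 3.566 15.896 66.559
final: 66.559 15.869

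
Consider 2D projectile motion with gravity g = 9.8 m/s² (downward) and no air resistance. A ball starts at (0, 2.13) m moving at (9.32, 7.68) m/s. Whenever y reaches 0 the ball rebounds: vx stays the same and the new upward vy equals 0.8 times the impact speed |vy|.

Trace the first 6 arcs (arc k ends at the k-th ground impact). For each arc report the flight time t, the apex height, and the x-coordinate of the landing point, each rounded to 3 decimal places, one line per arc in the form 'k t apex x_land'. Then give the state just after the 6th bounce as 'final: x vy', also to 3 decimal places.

Arc 1: start y=2.130, vy=7.680 → t=1.808, apex=5.139, x_land=16.849, impact vy=-10.036
  bounce: vy ← 0.8·10.036 = 8.029
Arc 2: start y=0.000, vy=8.029 → t=1.639, apex=3.289, x_land=32.121, impact vy=-8.029
  bounce: vy ← 0.8·8.029 = 6.423
Arc 3: start y=0.000, vy=6.423 → t=1.311, apex=2.105, x_land=44.338, impact vy=-6.423
  bounce: vy ← 0.8·6.423 = 5.139
Arc 4: start y=0.000, vy=5.139 → t=1.049, apex=1.347, x_land=54.112, impact vy=-5.139
  bounce: vy ← 0.8·5.139 = 4.111
Arc 5: start y=0.000, vy=4.111 → t=0.839, apex=0.862, x_land=61.931, impact vy=-4.111
  bounce: vy ← 0.8·4.111 = 3.289
Arc 6: start y=0.000, vy=3.289 → t=0.671, apex=0.552, x_land=68.186, impact vy=-3.289
  bounce: vy ← 0.8·3.289 = 2.631

1 1.808 5.139 16.849
2 1.639 3.289 32.121
3 1.311 2.105 44.338
4 1.049 1.347 54.112
5 0.839 0.862 61.931
6 0.671 0.552 68.186
final: 68.186 2.631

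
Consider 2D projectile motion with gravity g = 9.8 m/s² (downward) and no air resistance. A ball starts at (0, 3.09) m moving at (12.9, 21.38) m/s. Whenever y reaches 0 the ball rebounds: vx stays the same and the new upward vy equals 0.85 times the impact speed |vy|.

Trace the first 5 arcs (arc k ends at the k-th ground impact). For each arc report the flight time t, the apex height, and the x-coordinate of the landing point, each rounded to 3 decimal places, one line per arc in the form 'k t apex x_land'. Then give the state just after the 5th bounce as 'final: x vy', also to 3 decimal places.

1 4.503 26.412 58.093
2 3.947 19.082 109.007
3 3.355 13.787 152.284
4 2.852 9.961 189.069
5 2.424 7.197 220.337
final: 220.337 10.095

Arc 1: start y=3.090, vy=21.380 → t=4.503, apex=26.412, x_land=58.093, impact vy=-22.752
  bounce: vy ← 0.85·22.752 = 19.339
Arc 2: start y=0.000, vy=19.339 → t=3.947, apex=19.082, x_land=109.007, impact vy=-19.339
  bounce: vy ← 0.85·19.339 = 16.439
Arc 3: start y=0.000, vy=16.439 → t=3.355, apex=13.787, x_land=152.284, impact vy=-16.439
  bounce: vy ← 0.85·16.439 = 13.973
Arc 4: start y=0.000, vy=13.973 → t=2.852, apex=9.961, x_land=189.069, impact vy=-13.973
  bounce: vy ← 0.85·13.973 = 11.877
Arc 5: start y=0.000, vy=11.877 → t=2.424, apex=7.197, x_land=220.337, impact vy=-11.877
  bounce: vy ← 0.85·11.877 = 10.095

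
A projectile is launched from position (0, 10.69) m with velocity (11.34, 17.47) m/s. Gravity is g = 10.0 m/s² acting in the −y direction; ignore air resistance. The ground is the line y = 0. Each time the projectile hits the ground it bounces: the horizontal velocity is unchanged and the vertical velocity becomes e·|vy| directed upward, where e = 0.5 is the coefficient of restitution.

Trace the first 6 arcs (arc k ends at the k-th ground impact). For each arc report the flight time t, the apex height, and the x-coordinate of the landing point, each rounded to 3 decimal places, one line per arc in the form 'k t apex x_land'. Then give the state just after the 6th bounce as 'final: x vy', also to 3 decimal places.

1 4.025 25.950 45.645
2 2.278 6.488 71.480
3 1.139 1.622 84.397
4 0.570 0.405 90.855
5 0.285 0.101 94.085
6 0.142 0.025 95.699
final: 95.699 0.356

Arc 1: start y=10.690, vy=17.470 → t=4.025, apex=25.950, x_land=45.645, impact vy=-22.782
  bounce: vy ← 0.5·22.782 = 11.391
Arc 2: start y=0.000, vy=11.391 → t=2.278, apex=6.488, x_land=71.480, impact vy=-11.391
  bounce: vy ← 0.5·11.391 = 5.695
Arc 3: start y=0.000, vy=5.695 → t=1.139, apex=1.622, x_land=84.397, impact vy=-5.695
  bounce: vy ← 0.5·5.695 = 2.848
Arc 4: start y=0.000, vy=2.848 → t=0.570, apex=0.405, x_land=90.855, impact vy=-2.848
  bounce: vy ← 0.5·2.848 = 1.424
Arc 5: start y=0.000, vy=1.424 → t=0.285, apex=0.101, x_land=94.085, impact vy=-1.424
  bounce: vy ← 0.5·1.424 = 0.712
Arc 6: start y=0.000, vy=0.712 → t=0.142, apex=0.025, x_land=95.699, impact vy=-0.712
  bounce: vy ← 0.5·0.712 = 0.356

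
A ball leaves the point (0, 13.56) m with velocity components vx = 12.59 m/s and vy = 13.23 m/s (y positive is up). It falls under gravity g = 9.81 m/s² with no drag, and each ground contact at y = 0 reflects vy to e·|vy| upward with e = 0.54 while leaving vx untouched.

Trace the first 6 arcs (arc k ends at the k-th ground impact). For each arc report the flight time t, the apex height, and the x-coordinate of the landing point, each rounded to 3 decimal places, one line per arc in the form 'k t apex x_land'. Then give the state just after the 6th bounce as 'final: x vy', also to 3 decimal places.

Arc 1: start y=13.560, vy=13.230 → t=3.489, apex=22.481, x_land=43.933, impact vy=-21.002
  bounce: vy ← 0.54·21.002 = 11.341
Arc 2: start y=0.000, vy=11.341 → t=2.312, apex=6.556, x_land=73.042, impact vy=-11.341
  bounce: vy ← 0.54·11.341 = 6.124
Arc 3: start y=0.000, vy=6.124 → t=1.249, apex=1.912, x_land=88.762, impact vy=-6.124
  bounce: vy ← 0.54·6.124 = 3.307
Arc 4: start y=0.000, vy=3.307 → t=0.674, apex=0.557, x_land=97.250, impact vy=-3.307
  bounce: vy ← 0.54·3.307 = 1.786
Arc 5: start y=0.000, vy=1.786 → t=0.364, apex=0.163, x_land=101.834, impact vy=-1.786
  bounce: vy ← 0.54·1.786 = 0.964
Arc 6: start y=0.000, vy=0.964 → t=0.197, apex=0.047, x_land=104.309, impact vy=-0.964
  bounce: vy ← 0.54·0.964 = 0.521

1 3.489 22.481 43.933
2 2.312 6.556 73.042
3 1.249 1.912 88.762
4 0.674 0.557 97.250
5 0.364 0.163 101.834
6 0.197 0.047 104.309
final: 104.309 0.521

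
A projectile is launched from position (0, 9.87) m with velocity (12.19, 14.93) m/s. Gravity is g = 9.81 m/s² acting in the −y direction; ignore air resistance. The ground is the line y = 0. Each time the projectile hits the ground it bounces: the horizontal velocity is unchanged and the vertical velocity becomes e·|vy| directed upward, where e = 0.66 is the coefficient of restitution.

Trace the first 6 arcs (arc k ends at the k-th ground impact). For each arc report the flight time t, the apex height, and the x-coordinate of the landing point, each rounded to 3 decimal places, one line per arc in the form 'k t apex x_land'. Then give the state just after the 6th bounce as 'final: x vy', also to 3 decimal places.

Arc 1: start y=9.870, vy=14.930 → t=3.602, apex=21.231, x_land=43.913, impact vy=-20.410
  bounce: vy ← 0.66·20.410 = 13.470
Arc 2: start y=0.000, vy=13.470 → t=2.746, apex=9.248, x_land=77.390, impact vy=-13.470
  bounce: vy ← 0.66·13.470 = 8.890
Arc 3: start y=0.000, vy=8.890 → t=1.813, apex=4.029, x_land=99.485, impact vy=-8.890
  bounce: vy ← 0.66·8.890 = 5.868
Arc 4: start y=0.000, vy=5.868 → t=1.196, apex=1.755, x_land=114.067, impact vy=-5.868
  bounce: vy ← 0.66·5.868 = 3.873
Arc 5: start y=0.000, vy=3.873 → t=0.790, apex=0.764, x_land=123.692, impact vy=-3.873
  bounce: vy ← 0.66·3.873 = 2.556
Arc 6: start y=0.000, vy=2.556 → t=0.521, apex=0.333, x_land=130.044, impact vy=-2.556
  bounce: vy ← 0.66·2.556 = 1.687

1 3.602 21.231 43.913
2 2.746 9.248 77.390
3 1.813 4.029 99.485
4 1.196 1.755 114.067
5 0.790 0.764 123.692
6 0.521 0.333 130.044
final: 130.044 1.687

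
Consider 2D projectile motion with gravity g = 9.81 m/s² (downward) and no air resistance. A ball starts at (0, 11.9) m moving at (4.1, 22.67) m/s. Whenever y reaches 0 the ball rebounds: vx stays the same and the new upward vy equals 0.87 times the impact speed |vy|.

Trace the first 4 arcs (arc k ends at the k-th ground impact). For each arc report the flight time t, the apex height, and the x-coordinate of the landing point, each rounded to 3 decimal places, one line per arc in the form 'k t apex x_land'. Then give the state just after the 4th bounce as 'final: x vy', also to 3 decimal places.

1 5.098 38.094 20.901
2 4.849 28.833 40.782
3 4.219 21.824 58.079
4 3.670 16.519 73.127
final: 73.127 15.662

Arc 1: start y=11.900, vy=22.670 → t=5.098, apex=38.094, x_land=20.901, impact vy=-27.339
  bounce: vy ← 0.87·27.339 = 23.785
Arc 2: start y=0.000, vy=23.785 → t=4.849, apex=28.833, x_land=40.782, impact vy=-23.785
  bounce: vy ← 0.87·23.785 = 20.693
Arc 3: start y=0.000, vy=20.693 → t=4.219, apex=21.824, x_land=58.079, impact vy=-20.693
  bounce: vy ← 0.87·20.693 = 18.003
Arc 4: start y=0.000, vy=18.003 → t=3.670, apex=16.519, x_land=73.127, impact vy=-18.003
  bounce: vy ← 0.87·18.003 = 15.662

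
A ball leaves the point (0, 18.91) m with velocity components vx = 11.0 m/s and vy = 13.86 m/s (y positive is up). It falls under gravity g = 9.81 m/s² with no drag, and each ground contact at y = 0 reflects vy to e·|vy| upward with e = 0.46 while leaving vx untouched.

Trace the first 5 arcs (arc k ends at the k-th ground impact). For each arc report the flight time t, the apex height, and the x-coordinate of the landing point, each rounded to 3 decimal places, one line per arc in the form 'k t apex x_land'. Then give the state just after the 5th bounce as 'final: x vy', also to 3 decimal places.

Arc 1: start y=18.910, vy=13.860 → t=3.832, apex=28.701, x_land=42.150, impact vy=-23.730
  bounce: vy ← 0.46·23.730 = 10.916
Arc 2: start y=0.000, vy=10.916 → t=2.225, apex=6.073, x_land=66.630, impact vy=-10.916
  bounce: vy ← 0.46·10.916 = 5.021
Arc 3: start y=0.000, vy=5.021 → t=1.024, apex=1.285, x_land=77.891, impact vy=-5.021
  bounce: vy ← 0.46·5.021 = 2.310
Arc 4: start y=0.000, vy=2.310 → t=0.471, apex=0.272, x_land=83.070, impact vy=-2.310
  bounce: vy ← 0.46·2.310 = 1.063
Arc 5: start y=0.000, vy=1.063 → t=0.217, apex=0.058, x_land=85.453, impact vy=-1.063
  bounce: vy ← 0.46·1.063 = 0.489

1 3.832 28.701 42.150
2 2.225 6.073 66.630
3 1.024 1.285 77.891
4 0.471 0.272 83.070
5 0.217 0.058 85.453
final: 85.453 0.489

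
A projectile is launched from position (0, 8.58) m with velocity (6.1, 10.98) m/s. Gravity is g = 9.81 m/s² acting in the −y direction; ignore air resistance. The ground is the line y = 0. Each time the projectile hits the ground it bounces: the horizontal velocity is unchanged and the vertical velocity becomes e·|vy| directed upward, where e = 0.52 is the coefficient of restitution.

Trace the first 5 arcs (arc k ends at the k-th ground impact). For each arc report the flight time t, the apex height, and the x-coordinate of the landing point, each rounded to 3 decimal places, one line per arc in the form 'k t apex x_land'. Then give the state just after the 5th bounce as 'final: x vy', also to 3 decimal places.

1 2.852 14.725 17.397
2 1.802 3.982 28.388
3 0.937 1.077 34.104
4 0.487 0.291 37.076
5 0.253 0.079 38.622
final: 38.622 0.646

Arc 1: start y=8.580, vy=10.980 → t=2.852, apex=14.725, x_land=17.397, impact vy=-16.997
  bounce: vy ← 0.52·16.997 = 8.838
Arc 2: start y=0.000, vy=8.838 → t=1.802, apex=3.982, x_land=28.388, impact vy=-8.838
  bounce: vy ← 0.52·8.838 = 4.596
Arc 3: start y=0.000, vy=4.596 → t=0.937, apex=1.077, x_land=34.104, impact vy=-4.596
  bounce: vy ← 0.52·4.596 = 2.390
Arc 4: start y=0.000, vy=2.390 → t=0.487, apex=0.291, x_land=37.076, impact vy=-2.390
  bounce: vy ← 0.52·2.390 = 1.243
Arc 5: start y=0.000, vy=1.243 → t=0.253, apex=0.079, x_land=38.622, impact vy=-1.243
  bounce: vy ← 0.52·1.243 = 0.646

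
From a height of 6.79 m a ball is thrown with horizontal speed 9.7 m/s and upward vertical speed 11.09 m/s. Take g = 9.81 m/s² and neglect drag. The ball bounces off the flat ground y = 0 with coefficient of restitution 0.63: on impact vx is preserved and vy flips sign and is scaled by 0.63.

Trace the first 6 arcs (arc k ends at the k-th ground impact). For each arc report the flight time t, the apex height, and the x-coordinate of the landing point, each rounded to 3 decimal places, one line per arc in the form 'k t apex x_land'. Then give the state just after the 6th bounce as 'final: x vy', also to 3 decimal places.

Arc 1: start y=6.790, vy=11.090 → t=2.762, apex=13.059, x_land=26.793, impact vy=-16.006
  bounce: vy ← 0.63·16.006 = 10.084
Arc 2: start y=0.000, vy=10.084 → t=2.056, apex=5.183, x_land=46.735, impact vy=-10.084
  bounce: vy ← 0.63·10.084 = 6.353
Arc 3: start y=0.000, vy=6.353 → t=1.295, apex=2.057, x_land=59.298, impact vy=-6.353
  bounce: vy ← 0.63·6.353 = 4.002
Arc 4: start y=0.000, vy=4.002 → t=0.816, apex=0.816, x_land=67.213, impact vy=-4.002
  bounce: vy ← 0.63·4.002 = 2.521
Arc 5: start y=0.000, vy=2.521 → t=0.514, apex=0.324, x_land=72.200, impact vy=-2.521
  bounce: vy ← 0.63·2.521 = 1.589
Arc 6: start y=0.000, vy=1.589 → t=0.324, apex=0.129, x_land=75.341, impact vy=-1.589
  bounce: vy ← 0.63·1.589 = 1.001

1 2.762 13.059 26.793
2 2.056 5.183 46.735
3 1.295 2.057 59.298
4 0.816 0.816 67.213
5 0.514 0.324 72.200
6 0.324 0.129 75.341
final: 75.341 1.001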